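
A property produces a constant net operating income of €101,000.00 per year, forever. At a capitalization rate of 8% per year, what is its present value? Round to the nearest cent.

Level perpetuity: PV = C / r = €101,000.00 / 0.08 = €1,262,500.00

€1262500.00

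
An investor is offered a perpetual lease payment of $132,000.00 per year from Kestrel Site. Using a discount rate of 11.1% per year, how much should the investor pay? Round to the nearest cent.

$1189189.19

Level perpetuity: PV = C / r = $132,000.00 / 0.111 = $1,189,189.19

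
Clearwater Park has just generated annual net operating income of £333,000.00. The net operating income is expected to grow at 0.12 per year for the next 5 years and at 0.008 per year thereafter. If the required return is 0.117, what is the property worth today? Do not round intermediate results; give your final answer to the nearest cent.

D_1 = 372960.00000
D_2 = 417715.20000
D_3 = 467841.02400
D_4 = 523981.94688
D_5 = 586859.78051
Terminal value at year 5: TV = D_5×(1+g_2)/(r−g_2) = 591554.65875/0.109 = 5427106.96101
P_0 = D_1/(1+r)^1 + D_2/(1+r)^2 + D_3/(1+r)^3 + D_4/(1+r)^4 + D_5/(1+r)^5 + TV/(1+r)^5
    = 333894.35989 + 334791.12183 + 335690.29225 + 336591.87764 + 337495.88447 + 3121062.85823 = 4799526.39431

£4799526.39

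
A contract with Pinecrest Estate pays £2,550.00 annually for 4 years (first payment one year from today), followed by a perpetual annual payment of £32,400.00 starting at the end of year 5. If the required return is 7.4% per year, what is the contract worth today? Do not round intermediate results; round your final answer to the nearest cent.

£337635.93

PV of 4-year annuity: £2,550.00 × [1 − (1+0.074)^−4] / 0.074 = 8559.96212
Perpetuity value at year 4: £32,400.00 / 0.074 = 437837.83784
PV of perpetuity: 437837.83784 / (1+0.074)^4 = 329075.96614
Total PV = 8559.96212 + 329075.96614 = 337635.92826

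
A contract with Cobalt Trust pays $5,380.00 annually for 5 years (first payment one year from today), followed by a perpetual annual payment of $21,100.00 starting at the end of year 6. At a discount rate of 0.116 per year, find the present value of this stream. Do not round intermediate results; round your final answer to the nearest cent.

$124663.41

PV of 5-year annuity: $5,380.00 × [1 − (1+0.116)^−5] / 0.116 = 19587.42269
Perpetuity value at year 5: $21,100.00 / 0.116 = 181896.55172
PV of perpetuity: 181896.55172 / (1+0.116)^5 = 105075.99062
Total PV = 19587.42269 + 105075.99062 = 124663.41331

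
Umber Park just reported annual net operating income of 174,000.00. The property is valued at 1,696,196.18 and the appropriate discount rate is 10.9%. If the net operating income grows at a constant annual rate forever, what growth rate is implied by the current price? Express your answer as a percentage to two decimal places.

0.58%

P = D₀(1+g)/(r−g) ⇒ P(r−g) = D₀(1+g) ⇒ g(P+D₀) = P·r − D₀
g = (P·r − D₀)/(P + D₀) = (1,696,196.18×0.109 − 174,000.00) / (1,696,196.18 + 174,000.00) = 0.005820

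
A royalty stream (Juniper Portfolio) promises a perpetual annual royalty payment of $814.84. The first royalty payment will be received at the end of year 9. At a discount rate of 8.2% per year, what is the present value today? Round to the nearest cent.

Value at end of year 8: C / r = $814.84 / 0.082 = $9,937.0732
Discount to today: PV = $9,937.0732 / (1 + 0.082)^8 = $9,937.0732 / 1.878530 = $5,289.81

$5289.81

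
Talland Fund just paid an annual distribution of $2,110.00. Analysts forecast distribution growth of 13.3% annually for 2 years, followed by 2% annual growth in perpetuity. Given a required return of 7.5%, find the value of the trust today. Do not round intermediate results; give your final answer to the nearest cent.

D_1 = 2390.63000
D_2 = 2708.58379
Terminal value at year 2: TV = D_2×(1+g_2)/(r−g_2) = 2762.75547/0.055 = 50231.91756
P_0 = D_1/(1+r)^1 + D_2/(1+r)^2 + TV/(1+r)^2
    = 2223.84186 + 2343.82589 + 43467.31644 = 48034.98419

$48034.98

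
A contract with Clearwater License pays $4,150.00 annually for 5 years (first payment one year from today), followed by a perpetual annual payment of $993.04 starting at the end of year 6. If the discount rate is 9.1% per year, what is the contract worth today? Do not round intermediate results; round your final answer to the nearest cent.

$23160.21

PV of 5-year annuity: $4,150.00 × [1 − (1+0.091)^−5] / 0.091 = 16100.25620
Perpetuity value at year 5: $993.04 / 0.091 = 10912.52747
PV of perpetuity: 10912.52747 / (1+0.091)^5 = 7059.94954
Total PV = 16100.25620 + 7059.94954 = 23160.20574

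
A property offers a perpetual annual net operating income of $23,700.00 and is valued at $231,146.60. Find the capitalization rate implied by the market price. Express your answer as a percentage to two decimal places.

P = C/r ⇒ r = C/P = $23,700.00/$231,146.60 = 0.102532

10.25%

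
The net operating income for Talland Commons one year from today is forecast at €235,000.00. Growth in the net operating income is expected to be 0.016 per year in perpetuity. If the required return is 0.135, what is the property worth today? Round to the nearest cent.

€1974789.92

Growing perpetuity: P = D₁ / (r − g) = €235,000.0000 / (0.135 − 0.016) = €1,974,789.92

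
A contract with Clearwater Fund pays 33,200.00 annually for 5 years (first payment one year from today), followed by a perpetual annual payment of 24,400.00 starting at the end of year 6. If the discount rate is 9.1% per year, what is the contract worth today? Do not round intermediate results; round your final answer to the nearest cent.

PV of 5-year annuity: 33,200.00 × [1 − (1+0.091)^−5] / 0.091 = 128802.04956
Perpetuity value at year 5: 24,400.00 / 0.091 = 268131.86813
PV of perpetuity: 268131.86813 / (1+0.091)^5 = 173470.12086
Total PV = 128802.04956 + 173470.12086 = 302272.17043

302272.17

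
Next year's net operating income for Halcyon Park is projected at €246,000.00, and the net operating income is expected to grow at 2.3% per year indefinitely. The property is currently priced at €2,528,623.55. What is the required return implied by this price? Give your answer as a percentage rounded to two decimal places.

P = D₁/(r − g) ⇒ r = D₁/P + g = €246,000.0000/€2,528,623.55 + 0.023 = 0.097286 + 0.023 = 0.120286

12.03%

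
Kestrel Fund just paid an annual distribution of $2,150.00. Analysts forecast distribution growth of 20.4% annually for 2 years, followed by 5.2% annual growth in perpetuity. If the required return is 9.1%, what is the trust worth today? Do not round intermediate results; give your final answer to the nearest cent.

D_1 = 2588.60000
D_2 = 3116.67440
Terminal value at year 2: TV = D_2×(1+g_2)/(r−g_2) = 3278.74147/0.039 = 84070.29407
P_0 = D_1/(1+r)^1 + D_2/(1+r)^2 + TV/(1+r)^2
    = 2372.68561 + 2618.43581 + 70630.62762 = 75621.74904

$75621.75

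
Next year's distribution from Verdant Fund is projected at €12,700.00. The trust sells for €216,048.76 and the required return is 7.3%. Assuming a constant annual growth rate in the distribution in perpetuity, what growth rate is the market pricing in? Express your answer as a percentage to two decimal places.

1.42%

P = D₁/(r−g) ⇒ g = r − D₁/P = 0.073 − €12,700.00/€216,048.76 = 0.014217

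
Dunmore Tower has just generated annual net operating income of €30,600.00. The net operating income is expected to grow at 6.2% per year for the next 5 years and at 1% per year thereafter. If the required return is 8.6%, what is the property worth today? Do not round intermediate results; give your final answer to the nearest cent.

D_1 = 32497.20000
D_2 = 34512.02640
D_3 = 36651.77204
D_4 = 38924.18190
D_5 = 41337.48118
Terminal value at year 5: TV = D_5×(1+g_2)/(r−g_2) = 41750.85599/0.076 = 549353.36833
P_0 = D_1/(1+r)^1 + D_2/(1+r)^2 + D_3/(1+r)^3 + D_4/(1+r)^4 + D_5/(1+r)^5 + TV/(1+r)^5
    = 29923.75691 + 29262.45841 + 28615.77425 + 27983.38145 + 27364.96418 + 363665.97129 = 506816.30648

€506816.31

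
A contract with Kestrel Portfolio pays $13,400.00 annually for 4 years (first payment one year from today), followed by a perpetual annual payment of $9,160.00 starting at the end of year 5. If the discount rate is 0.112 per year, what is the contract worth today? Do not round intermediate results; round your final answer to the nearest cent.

PV of 4-year annuity: $13,400.00 × [1 − (1+0.112)^−4] / 0.112 = 41395.86956
Perpetuity value at year 4: $9,160.00 / 0.112 = 81785.71429
PV of perpetuity: 81785.71429 / (1+0.112)^4 = 53488.23927
Total PV = 41395.86956 + 53488.23927 = 94884.10883

$94884.11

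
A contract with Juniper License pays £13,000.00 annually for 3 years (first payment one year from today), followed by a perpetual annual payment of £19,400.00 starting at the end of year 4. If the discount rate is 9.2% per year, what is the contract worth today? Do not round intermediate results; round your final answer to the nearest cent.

PV of 3-year annuity: £13,000.00 × [1 − (1+0.092)^−3] / 0.092 = 32789.88876
Perpetuity value at year 3: £19,400.00 / 0.092 = 210869.56522
PV of perpetuity: 210869.56522 / (1+0.092)^3 = 161936.96200
Total PV = 32789.88876 + 161936.96200 = 194726.85075

£194726.85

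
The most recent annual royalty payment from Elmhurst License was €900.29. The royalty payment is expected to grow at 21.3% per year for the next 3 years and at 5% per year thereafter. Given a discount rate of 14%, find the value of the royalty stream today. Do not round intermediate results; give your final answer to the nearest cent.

D_1 = 1092.05177
D_2 = 1324.65880
D_3 = 1606.81112
Terminal value at year 3: TV = D_3×(1+g_2)/(r−g_2) = 1687.15168/0.09 = 18746.12974
P_0 = D_1/(1+r)^1 + D_2/(1+r)^2 + D_3/(1+r)^3 + TV/(1+r)^3
    = 957.94015 + 1019.28193 + 1084.55174 + 12653.10362 = 15714.87743

€15714.88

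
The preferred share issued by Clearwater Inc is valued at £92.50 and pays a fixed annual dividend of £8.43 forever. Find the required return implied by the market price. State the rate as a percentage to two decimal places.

P = C/r ⇒ r = C/P = £8.43/£92.50 = 0.091135

9.11%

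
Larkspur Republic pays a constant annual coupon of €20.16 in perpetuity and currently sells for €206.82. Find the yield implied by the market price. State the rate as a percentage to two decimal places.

9.75%

P = C/r ⇒ r = C/P = €20.16/€206.82 = 0.097476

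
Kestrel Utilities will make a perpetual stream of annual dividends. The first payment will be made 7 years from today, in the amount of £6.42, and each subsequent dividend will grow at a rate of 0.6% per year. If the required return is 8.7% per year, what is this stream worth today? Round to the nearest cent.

£48.05

Value at end of year 6: C₁ / (r − g) = £6.42 / (0.087 − 0.006) = £79.2593
Discount to today: PV = £79.2593 / (1 + 0.087)^6 = £79.2593 / 1.649595 = £48.05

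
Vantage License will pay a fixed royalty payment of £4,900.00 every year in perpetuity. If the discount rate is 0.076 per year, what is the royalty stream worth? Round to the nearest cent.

£64473.68

Level perpetuity: PV = C / r = £4,900.00 / 0.076 = £64,473.68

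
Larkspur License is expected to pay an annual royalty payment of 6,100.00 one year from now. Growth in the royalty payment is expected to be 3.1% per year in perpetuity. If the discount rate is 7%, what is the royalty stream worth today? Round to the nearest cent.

156410.26

Growing perpetuity: P = D₁ / (r − g) = 6,100.0000 / (0.07 − 0.031) = 156,410.26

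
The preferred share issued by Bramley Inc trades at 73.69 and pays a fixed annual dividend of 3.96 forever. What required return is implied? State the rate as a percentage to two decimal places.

P = C/r ⇒ r = C/P = 3.96/73.69 = 0.053739

5.37%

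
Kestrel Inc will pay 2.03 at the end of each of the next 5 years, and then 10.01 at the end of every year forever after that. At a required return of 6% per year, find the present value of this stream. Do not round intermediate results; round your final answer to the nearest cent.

133.22

PV of 5-year annuity: 2.03 × [1 − (1+0.06)^−5] / 0.06 = 8.55110
Perpetuity value at year 5: 10.01 / 0.06 = 166.83333
PV of perpetuity: 166.83333 / (1+0.06)^5 = 124.66757
Total PV = 8.55110 + 124.66757 = 133.21867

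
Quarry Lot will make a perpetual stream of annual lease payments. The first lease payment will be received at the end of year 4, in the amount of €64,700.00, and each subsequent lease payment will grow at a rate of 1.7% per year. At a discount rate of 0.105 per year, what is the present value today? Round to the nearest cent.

Value at end of year 3: C₁ / (r − g) = €64,700.00 / (0.105 − 0.017) = €735,227.2727
Discount to today: PV = €735,227.2727 / (1 + 0.105)^3 = €735,227.2727 / 1.349233 = €544,922.54

€544922.54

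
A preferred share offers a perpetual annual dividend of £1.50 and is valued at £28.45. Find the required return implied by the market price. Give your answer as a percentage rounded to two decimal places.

5.27%

P = C/r ⇒ r = C/P = £1.50/£28.45 = 0.052724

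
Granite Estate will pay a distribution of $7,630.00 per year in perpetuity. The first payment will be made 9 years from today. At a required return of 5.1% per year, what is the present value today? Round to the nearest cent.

Value at end of year 8: C / r = $7,630.00 / 0.051 = $149,607.8431
Discount to today: PV = $149,607.8431 / (1 + 0.051)^8 = $149,607.8431 / 1.488750 = $100,492.26

$100492.26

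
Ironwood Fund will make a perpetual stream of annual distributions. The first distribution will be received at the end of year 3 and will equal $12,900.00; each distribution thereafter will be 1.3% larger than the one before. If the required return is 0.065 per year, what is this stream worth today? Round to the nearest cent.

$218719.32

Value at end of year 2: C₁ / (r − g) = $12,900.00 / (0.065 − 0.013) = $248,076.9231
Discount to today: PV = $248,076.9231 / (1 + 0.065)^2 = $248,076.9231 / 1.134225 = $218,719.32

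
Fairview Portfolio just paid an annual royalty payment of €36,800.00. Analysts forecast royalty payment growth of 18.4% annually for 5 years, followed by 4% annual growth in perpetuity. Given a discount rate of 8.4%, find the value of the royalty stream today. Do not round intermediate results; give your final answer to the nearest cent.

€1593834.55

D_1 = 43571.20000
D_2 = 51588.30080
D_3 = 61080.54815
D_4 = 72319.36901
D_5 = 85626.13290
Terminal value at year 5: TV = D_5×(1+g_2)/(r−g_2) = 89051.17822/0.044 = 2023890.41408
P_0 = D_1/(1+r)^1 + D_2/(1+r)^2 + D_3/(1+r)^3 + D_4/(1+r)^4 + D_5/(1+r)^5 + TV/(1+r)^5
    = 40194.83395 + 43902.84446 + 47952.92236 + 52376.62369 + 57208.41554 + 1352198.91277 = 1593834.55277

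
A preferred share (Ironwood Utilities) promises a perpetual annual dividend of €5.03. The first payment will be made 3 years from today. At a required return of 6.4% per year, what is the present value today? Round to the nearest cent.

Value at end of year 2: C / r = €5.03 / 0.064 = €78.5938
Discount to today: PV = €78.5938 / (1 + 0.064)^2 = €78.5938 / 1.132096 = €69.42

€69.42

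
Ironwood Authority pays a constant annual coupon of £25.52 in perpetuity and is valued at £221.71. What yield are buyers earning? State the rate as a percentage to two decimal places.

11.51%

P = C/r ⇒ r = C/P = £25.52/£221.71 = 0.115105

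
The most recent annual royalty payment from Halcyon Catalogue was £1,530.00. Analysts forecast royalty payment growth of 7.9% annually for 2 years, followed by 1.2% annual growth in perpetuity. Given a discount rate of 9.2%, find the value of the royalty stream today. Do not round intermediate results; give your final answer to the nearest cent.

D_1 = 1650.87000
D_2 = 1781.28873
Terminal value at year 2: TV = D_2×(1+g_2)/(r−g_2) = 1802.66419/0.08 = 22533.30243
P_0 = D_1/(1+r)^1 + D_2/(1+r)^2 + TV/(1+r)^2
    = 1511.78571 + 1493.78827 + 18896.42156 = 21901.99554

£21902.00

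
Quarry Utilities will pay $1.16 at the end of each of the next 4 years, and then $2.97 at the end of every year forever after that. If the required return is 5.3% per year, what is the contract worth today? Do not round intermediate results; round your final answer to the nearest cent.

$49.66

PV of 4-year annuity: $1.16 × [1 − (1+0.053)^−4] / 0.053 = 4.08480
Perpetuity value at year 4: $2.97 / 0.053 = 56.03774
PV of perpetuity: 56.03774 / (1+0.053)^4 = 45.57924
Total PV = 4.08480 + 45.57924 = 49.66404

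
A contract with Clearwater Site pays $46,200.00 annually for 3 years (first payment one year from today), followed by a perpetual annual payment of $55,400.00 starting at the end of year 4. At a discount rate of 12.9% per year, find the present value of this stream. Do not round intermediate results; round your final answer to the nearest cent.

PV of 3-year annuity: $46,200.00 × [1 − (1+0.129)^−3] / 0.129 = 109270.74304
Perpetuity value at year 3: $55,400.00 / 0.129 = 429457.36434
PV of perpetuity: 429457.36434 / (1+0.129)^3 = 298427.07940
Total PV = 109270.74304 + 298427.07940 = 407697.82244

$407697.82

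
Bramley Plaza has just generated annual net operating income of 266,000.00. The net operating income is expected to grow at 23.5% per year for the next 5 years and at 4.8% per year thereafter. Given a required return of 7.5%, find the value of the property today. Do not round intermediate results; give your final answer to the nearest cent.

D_1 = 328510.00000
D_2 = 405709.85000
D_3 = 501051.66475
D_4 = 618798.80597
D_5 = 764216.52537
Terminal value at year 5: TV = D_5×(1+g_2)/(r−g_2) = 800898.91859/0.027 = 29662922.91059
P_0 = D_1/(1+r)^1 + D_2/(1+r)^2 + D_3/(1+r)^3 + D_4/(1+r)^4 + D_5/(1+r)^5 + TV/(1+r)^5
    = 305590.69767 + 351073.96431 + 403326.83341 + 463356.87373 + 532321.61773 + 20661965.01411 = 22717635.00096

22717635.00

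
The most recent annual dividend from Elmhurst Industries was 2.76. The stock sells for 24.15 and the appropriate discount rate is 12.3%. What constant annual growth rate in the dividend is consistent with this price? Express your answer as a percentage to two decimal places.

P = D₀(1+g)/(r−g) ⇒ P(r−g) = D₀(1+g) ⇒ g(P+D₀) = P·r − D₀
g = (P·r − D₀)/(P + D₀) = (24.15×0.123 − 2.76) / (24.15 + 2.76) = 0.007821

0.78%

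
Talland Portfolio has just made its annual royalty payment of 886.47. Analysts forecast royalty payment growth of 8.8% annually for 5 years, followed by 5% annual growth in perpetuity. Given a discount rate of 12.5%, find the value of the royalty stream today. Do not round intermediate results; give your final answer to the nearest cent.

14513.36

D_1 = 964.47936
D_2 = 1049.35354
D_3 = 1141.69666
D_4 = 1242.16596
D_5 = 1351.47657
Terminal value at year 5: TV = D_5×(1+g_2)/(r−g_2) = 1419.05039/0.075 = 18920.67192
P_0 = D_1/(1+r)^1 + D_2/(1+r)^2 + D_3/(1+r)^3 + D_4/(1+r)^4 + D_5/(1+r)^5 + TV/(1+r)^5
    = 857.31499 + 829.11885 + 801.85005 + 775.47809 + 749.97348 + 10499.62874 = 14513.36420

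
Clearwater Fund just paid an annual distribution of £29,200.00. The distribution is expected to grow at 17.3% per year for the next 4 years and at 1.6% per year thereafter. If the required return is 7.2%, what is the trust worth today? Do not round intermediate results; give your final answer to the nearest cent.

D_1 = 34251.60000
D_2 = 40177.12680
D_3 = 47127.76974
D_4 = 55280.87390
Terminal value at year 4: TV = D_4×(1+g_2)/(r−g_2) = 56165.36788/0.056 = 1002952.99791
P_0 = D_1/(1+r)^1 + D_2/(1+r)^2 + D_3/(1+r)^3 + D_4/(1+r)^4 + TV/(1+r)^4
    = 31951.11940 + 34961.43942 + 38255.38101 + 41859.66597 + 759453.93980 = 906481.54560

£906481.55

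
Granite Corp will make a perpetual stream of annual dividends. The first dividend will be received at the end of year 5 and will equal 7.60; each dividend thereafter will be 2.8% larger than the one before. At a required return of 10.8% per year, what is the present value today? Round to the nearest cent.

Value at end of year 4: C₁ / (r − g) = 7.60 / (0.108 − 0.028) = 95.0000
Discount to today: PV = 95.0000 / (1 + 0.108)^4 = 95.0000 / 1.507159 = 63.03

63.03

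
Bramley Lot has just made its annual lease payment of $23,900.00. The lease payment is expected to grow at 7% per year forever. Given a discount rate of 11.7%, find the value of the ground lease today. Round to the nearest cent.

$544106.38

D₁ = D₀ × (1 + g) = $23,900.00 × 1.07 = $25,573.0000
Growing perpetuity: P = D₁ / (r − g) = $25,573.0000 / (0.117 − 0.07) = $544,106.38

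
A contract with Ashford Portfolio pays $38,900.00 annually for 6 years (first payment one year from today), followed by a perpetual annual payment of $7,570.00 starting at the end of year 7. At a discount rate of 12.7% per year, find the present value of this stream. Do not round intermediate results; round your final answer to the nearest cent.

PV of 6-year annuity: $38,900.00 × [1 − (1+0.127)^−6] / 0.127 = 156812.57133
Perpetuity value at year 6: $7,570.00 / 0.127 = 59606.29921
PV of perpetuity: 59606.29921 / (1+0.127)^6 = 29090.33096
Total PV = 156812.57133 + 29090.33096 = 185902.90229

$185902.90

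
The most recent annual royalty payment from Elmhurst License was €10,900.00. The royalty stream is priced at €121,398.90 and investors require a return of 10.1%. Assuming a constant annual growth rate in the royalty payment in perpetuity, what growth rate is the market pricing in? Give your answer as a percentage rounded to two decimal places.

P = D₀(1+g)/(r−g) ⇒ P(r−g) = D₀(1+g) ⇒ g(P+D₀) = P·r − D₀
g = (P·r − D₀)/(P + D₀) = (€121,398.90×0.101 − €10,900.00) / (€121,398.90 + €10,900.00) = 0.010289

1.03%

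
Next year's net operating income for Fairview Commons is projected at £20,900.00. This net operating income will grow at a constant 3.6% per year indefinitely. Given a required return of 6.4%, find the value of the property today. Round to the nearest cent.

£746428.57

Growing perpetuity: P = D₁ / (r − g) = £20,900.0000 / (0.064 − 0.036) = £746,428.57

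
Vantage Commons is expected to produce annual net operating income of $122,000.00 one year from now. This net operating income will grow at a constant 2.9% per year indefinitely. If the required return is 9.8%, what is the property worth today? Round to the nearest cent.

$1768115.94

Growing perpetuity: P = D₁ / (r − g) = $122,000.0000 / (0.098 − 0.029) = $1,768,115.94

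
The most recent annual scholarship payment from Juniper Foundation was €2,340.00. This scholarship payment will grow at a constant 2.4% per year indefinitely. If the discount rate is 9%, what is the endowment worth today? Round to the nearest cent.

D₁ = D₀ × (1 + g) = €2,340.00 × 1.024 = €2,396.1600
Growing perpetuity: P = D₁ / (r − g) = €2,396.1600 / (0.09 − 0.024) = €36,305.45

€36305.45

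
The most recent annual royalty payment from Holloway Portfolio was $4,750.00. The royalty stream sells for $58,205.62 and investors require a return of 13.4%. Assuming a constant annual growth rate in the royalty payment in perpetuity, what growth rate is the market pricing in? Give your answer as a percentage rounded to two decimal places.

P = D₀(1+g)/(r−g) ⇒ P(r−g) = D₀(1+g) ⇒ g(P+D₀) = P·r − D₀
g = (P·r − D₀)/(P + D₀) = ($58,205.62×0.134 − $4,750.00) / ($58,205.62 + $4,750.00) = 0.048440

4.84%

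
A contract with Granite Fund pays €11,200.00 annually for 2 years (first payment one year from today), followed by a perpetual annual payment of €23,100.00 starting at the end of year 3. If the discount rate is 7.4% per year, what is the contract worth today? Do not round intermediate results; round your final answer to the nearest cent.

€290765.44

PV of 2-year annuity: €11,200.00 × [1 − (1+0.074)^−2] / 0.074 = 20138.08696
Perpetuity value at year 2: €23,100.00 / 0.074 = 312162.16216
PV of perpetuity: 312162.16216 / (1+0.074)^2 = 270627.35780
Total PV = 20138.08696 + 270627.35780 = 290765.44476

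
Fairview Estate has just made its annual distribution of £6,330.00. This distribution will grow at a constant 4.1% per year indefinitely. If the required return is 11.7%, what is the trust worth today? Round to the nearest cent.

D₁ = D₀ × (1 + g) = £6,330.00 × 1.041 = £6,589.5300
Growing perpetuity: P = D₁ / (r − g) = £6,589.5300 / (0.117 − 0.041) = £86,704.34

£86704.34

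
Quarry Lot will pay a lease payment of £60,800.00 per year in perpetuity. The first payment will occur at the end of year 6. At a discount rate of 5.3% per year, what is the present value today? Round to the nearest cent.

£886106.36

Value at end of year 5: C / r = £60,800.00 / 0.053 = £1,147,169.8113
Discount to today: PV = £1,147,169.8113 / (1 + 0.053)^5 = £1,147,169.8113 / 1.294619 = £886,106.36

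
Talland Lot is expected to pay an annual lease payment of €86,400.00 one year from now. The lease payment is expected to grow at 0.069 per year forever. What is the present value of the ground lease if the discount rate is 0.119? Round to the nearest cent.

€1728000.00

Growing perpetuity: P = D₁ / (r − g) = €86,400.0000 / (0.119 − 0.069) = €1,728,000.00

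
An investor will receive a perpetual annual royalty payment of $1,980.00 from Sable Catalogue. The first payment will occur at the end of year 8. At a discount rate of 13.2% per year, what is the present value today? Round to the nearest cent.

$6297.47

Value at end of year 7: C / r = $1,980.00 / 0.132 = $15,000.0000
Discount to today: PV = $15,000.0000 / (1 + 0.132)^7 = $15,000.0000 / 2.381908 = $6,297.47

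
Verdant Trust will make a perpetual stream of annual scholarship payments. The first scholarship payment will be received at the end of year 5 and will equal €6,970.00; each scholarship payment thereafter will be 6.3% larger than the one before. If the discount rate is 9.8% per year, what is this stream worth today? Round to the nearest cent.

€137010.98

Value at end of year 4: C₁ / (r − g) = €6,970.00 / (0.098 − 0.063) = €199,142.8571
Discount to today: PV = €199,142.8571 / (1 + 0.098)^4 = €199,142.8571 / 1.453481 = €137,010.98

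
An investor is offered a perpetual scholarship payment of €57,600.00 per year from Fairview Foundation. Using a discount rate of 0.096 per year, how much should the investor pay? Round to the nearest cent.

Level perpetuity: PV = C / r = €57,600.00 / 0.096 = €600,000.00

€600000.00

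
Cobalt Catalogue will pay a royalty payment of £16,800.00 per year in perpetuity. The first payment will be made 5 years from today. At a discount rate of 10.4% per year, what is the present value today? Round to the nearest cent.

Value at end of year 4: C / r = £16,800.00 / 0.104 = £161,538.4615
Discount to today: PV = £161,538.4615 / (1 + 0.104)^4 = £161,538.4615 / 1.485512 = £108,742.58

£108742.58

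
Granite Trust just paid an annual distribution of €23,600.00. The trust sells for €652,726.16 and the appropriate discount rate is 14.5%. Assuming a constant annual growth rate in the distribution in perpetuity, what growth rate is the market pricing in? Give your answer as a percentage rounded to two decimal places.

P = D₀(1+g)/(r−g) ⇒ P(r−g) = D₀(1+g) ⇒ g(P+D₀) = P·r − D₀
g = (P·r − D₀)/(P + D₀) = (€652,726.16×0.145 − €23,600.00) / (€652,726.16 + €23,600.00) = 0.105046

10.50%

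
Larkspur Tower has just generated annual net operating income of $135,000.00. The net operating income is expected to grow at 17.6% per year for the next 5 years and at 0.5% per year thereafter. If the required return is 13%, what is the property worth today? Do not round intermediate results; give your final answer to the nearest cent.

$2087102.67

D_1 = 158760.00000
D_2 = 186701.76000
D_3 = 219561.26976
D_4 = 258204.05324
D_5 = 303647.96661
Terminal value at year 5: TV = D_5×(1+g_2)/(r−g_2) = 305166.20644/0.125 = 2441329.65153
P_0 = D_1/(1+r)^1 + D_2/(1+r)^2 + D_3/(1+r)^3 + D_4/(1+r)^4 + D_5/(1+r)^5 + TV/(1+r)^5
    = 140495.57522 + 146214.86412 + 152166.97364 + 158361.38141 + 164807.95092 + 1325055.92542 = 2087102.67073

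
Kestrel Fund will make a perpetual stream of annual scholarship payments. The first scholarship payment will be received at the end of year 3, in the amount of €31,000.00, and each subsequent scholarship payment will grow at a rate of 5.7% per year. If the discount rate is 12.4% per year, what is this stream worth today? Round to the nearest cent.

Value at end of year 2: C₁ / (r − g) = €31,000.00 / (0.124 − 0.057) = €462,686.5672
Discount to today: PV = €462,686.5672 / (1 + 0.124)^2 = €462,686.5672 / 1.263376 = €366,230.30

€366230.30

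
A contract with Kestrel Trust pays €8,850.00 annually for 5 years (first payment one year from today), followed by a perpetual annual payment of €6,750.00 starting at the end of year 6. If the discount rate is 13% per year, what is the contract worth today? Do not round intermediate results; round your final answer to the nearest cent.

€59309.26

PV of 5-year annuity: €8,850.00 × [1 − (1+0.13)^−5] / 0.13 = 31127.49666
Perpetuity value at year 5: €6,750.00 / 0.13 = 51923.07692
PV of perpetuity: 51923.07692 / (1+0.13)^5 = 28181.76591
Total PV = 31127.49666 + 28181.76591 = 59309.26257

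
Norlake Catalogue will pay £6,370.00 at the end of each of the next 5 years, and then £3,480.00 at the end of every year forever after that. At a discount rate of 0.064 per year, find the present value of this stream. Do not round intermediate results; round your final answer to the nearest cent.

PV of 5-year annuity: £6,370.00 × [1 − (1+0.064)^−5] / 0.064 = 26543.27434
Perpetuity value at year 5: £3,480.00 / 0.064 = 54375.00000
PV of perpetuity: 54375.00000 / (1+0.064)^5 = 39874.12171
Total PV = 26543.27434 + 39874.12171 = 66417.39605

£66417.40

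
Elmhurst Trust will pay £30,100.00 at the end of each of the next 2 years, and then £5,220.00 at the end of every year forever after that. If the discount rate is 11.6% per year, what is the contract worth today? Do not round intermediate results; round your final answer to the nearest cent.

PV of 2-year annuity: £30,100.00 × [1 − (1+0.116)^−2] / 0.116 = 51139.18115
Perpetuity value at year 2: £5,220.00 / 0.116 = 45000.00000
PV of perpetuity: 45000.00000 / (1+0.116)^2 = 36131.34466
Total PV = 51139.18115 + 36131.34466 = 87270.52582

£87270.53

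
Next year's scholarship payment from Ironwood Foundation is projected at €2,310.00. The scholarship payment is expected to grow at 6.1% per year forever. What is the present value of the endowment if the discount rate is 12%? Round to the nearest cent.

€39152.54

Growing perpetuity: P = D₁ / (r − g) = €2,310.0000 / (0.12 − 0.061) = €39,152.54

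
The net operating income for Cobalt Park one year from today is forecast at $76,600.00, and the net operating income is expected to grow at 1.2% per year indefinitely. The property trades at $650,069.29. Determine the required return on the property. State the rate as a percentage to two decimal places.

P = D₁/(r − g) ⇒ r = D₁/P + g = $76,600.0000/$650,069.29 + 0.012 = 0.117834 + 0.012 = 0.129834

12.98%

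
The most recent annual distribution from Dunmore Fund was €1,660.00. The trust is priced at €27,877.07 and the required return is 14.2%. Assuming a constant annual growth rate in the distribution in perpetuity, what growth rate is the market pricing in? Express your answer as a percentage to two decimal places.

7.78%

P = D₀(1+g)/(r−g) ⇒ P(r−g) = D₀(1+g) ⇒ g(P+D₀) = P·r − D₀
g = (P·r − D₀)/(P + D₀) = (€27,877.07×0.142 − €1,660.00) / (€27,877.07 + €1,660.00) = 0.077819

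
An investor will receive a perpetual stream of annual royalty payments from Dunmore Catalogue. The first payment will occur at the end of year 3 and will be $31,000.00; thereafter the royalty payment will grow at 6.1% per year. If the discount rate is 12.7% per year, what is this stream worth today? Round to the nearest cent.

$369802.57

Value at end of year 2: C₁ / (r − g) = $31,000.00 / (0.127 − 0.061) = $469,696.9697
Discount to today: PV = $469,696.9697 / (1 + 0.127)^2 = $469,696.9697 / 1.270129 = $369,802.57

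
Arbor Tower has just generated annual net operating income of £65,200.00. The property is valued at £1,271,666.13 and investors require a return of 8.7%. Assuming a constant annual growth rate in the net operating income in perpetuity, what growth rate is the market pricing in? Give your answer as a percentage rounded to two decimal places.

P = D₀(1+g)/(r−g) ⇒ P(r−g) = D₀(1+g) ⇒ g(P+D₀) = P·r − D₀
g = (P·r − D₀)/(P + D₀) = (£1,271,666.13×0.087 − £65,200.00) / (£1,271,666.13 + £65,200.00) = 0.033986

3.40%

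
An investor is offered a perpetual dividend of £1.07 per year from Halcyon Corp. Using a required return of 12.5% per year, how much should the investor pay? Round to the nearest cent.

£8.56

Level perpetuity: PV = C / r = £1.07 / 0.125 = £8.56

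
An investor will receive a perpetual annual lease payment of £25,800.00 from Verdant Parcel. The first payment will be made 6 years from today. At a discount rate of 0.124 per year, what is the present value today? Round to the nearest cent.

£115975.56

Value at end of year 5: C / r = £25,800.00 / 0.124 = £208,064.5161
Discount to today: PV = £208,064.5161 / (1 + 0.124)^5 = £208,064.5161 / 1.794038 = £115,975.56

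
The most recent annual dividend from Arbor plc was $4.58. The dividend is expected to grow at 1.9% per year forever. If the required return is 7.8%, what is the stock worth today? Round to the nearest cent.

D₁ = D₀ × (1 + g) = $4.58 × 1.019 = $4.6670
Growing perpetuity: P = D₁ / (r − g) = $4.6670 / (0.078 − 0.019) = $79.10

$79.10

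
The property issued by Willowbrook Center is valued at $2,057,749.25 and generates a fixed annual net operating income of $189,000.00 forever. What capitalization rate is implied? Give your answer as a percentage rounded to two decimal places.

P = C/r ⇒ r = C/P = $189,000.00/$2,057,749.25 = 0.091848

9.18%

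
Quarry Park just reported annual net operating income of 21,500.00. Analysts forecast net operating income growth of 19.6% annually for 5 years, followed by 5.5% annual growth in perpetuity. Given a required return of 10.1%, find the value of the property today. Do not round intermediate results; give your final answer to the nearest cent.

884594.35

D_1 = 25714.00000
D_2 = 30753.94400
D_3 = 36781.71702
D_4 = 43990.93356
D_5 = 52613.15654
Terminal value at year 5: TV = D_5×(1+g_2)/(r−g_2) = 55506.88015/0.046 = 1206671.30757
P_0 = D_1/(1+r)^1 + D_2/(1+r)^2 + D_3/(1+r)^3 + D_4/(1+r)^4 + D_5/(1+r)^5 + TV/(1+r)^5
    = 23355.13170 + 25370.33380 + 27559.41800 + 29937.38777 + 32520.54112 + 745851.54085 = 884594.35323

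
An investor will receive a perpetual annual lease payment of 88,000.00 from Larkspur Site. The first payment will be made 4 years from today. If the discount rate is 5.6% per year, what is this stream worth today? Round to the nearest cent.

Value at end of year 3: C / r = 88,000.00 / 0.056 = 1,571,428.5714
Discount to today: PV = 1,571,428.5714 / (1 + 0.056)^3 = 1,571,428.5714 / 1.177584 = 1,334,451.80

1334451.80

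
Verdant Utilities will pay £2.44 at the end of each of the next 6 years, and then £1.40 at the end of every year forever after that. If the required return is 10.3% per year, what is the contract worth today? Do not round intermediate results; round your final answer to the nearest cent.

£18.08

PV of 6-year annuity: £2.44 × [1 − (1+0.103)^−6] / 0.103 = 10.53406
Perpetuity value at year 6: £1.40 / 0.103 = 13.59223
PV of perpetuity: 13.59223 / (1+0.103)^6 = 7.54810
Total PV = 10.53406 + 7.54810 = 18.08216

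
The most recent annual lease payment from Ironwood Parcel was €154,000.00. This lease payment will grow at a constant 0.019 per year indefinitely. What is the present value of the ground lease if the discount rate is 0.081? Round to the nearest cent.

D₁ = D₀ × (1 + g) = €154,000.00 × 1.019 = €156,926.0000
Growing perpetuity: P = D₁ / (r − g) = €156,926.0000 / (0.081 − 0.019) = €2,531,064.52

€2531064.52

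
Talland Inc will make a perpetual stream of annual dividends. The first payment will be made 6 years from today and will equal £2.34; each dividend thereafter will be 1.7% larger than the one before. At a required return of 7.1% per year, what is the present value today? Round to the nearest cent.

Value at end of year 5: C₁ / (r − g) = £2.34 / (0.071 − 0.017) = £43.3333
Discount to today: PV = £43.3333 / (1 + 0.071)^5 = £43.3333 / 1.409118 = £30.75

£30.75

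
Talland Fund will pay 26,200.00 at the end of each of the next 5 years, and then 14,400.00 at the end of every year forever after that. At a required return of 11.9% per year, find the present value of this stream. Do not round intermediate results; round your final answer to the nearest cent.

163650.35

PV of 5-year annuity: 26,200.00 × [1 − (1+0.119)^−5] / 0.119 = 94679.57613
Perpetuity value at year 5: 14,400.00 / 0.119 = 121008.40336
PV of perpetuity: 121008.40336 / (1+0.119)^5 = 68970.77373
Total PV = 94679.57613 + 68970.77373 = 163650.34986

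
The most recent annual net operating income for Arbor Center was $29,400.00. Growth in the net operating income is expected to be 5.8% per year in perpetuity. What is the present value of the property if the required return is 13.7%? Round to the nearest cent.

D₁ = D₀ × (1 + g) = $29,400.00 × 1.058 = $31,105.2000
Growing perpetuity: P = D₁ / (r − g) = $31,105.2000 / (0.137 − 0.058) = $393,736.71

$393736.71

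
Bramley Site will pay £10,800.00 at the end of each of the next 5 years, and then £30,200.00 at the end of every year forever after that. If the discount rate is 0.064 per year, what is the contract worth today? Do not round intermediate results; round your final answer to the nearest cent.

PV of 5-year annuity: £10,800.00 × [1 − (1+0.064)^−5] / 0.064 = 45002.72572
Perpetuity value at year 5: £30,200.00 / 0.064 = 471875.00000
PV of perpetuity: 471875.00000 / (1+0.064)^5 = 346034.04474
Total PV = 45002.72572 + 346034.04474 = 391036.77046

£391036.77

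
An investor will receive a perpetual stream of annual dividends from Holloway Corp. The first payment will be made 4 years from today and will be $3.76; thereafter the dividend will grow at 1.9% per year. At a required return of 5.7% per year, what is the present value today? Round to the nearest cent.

Value at end of year 3: C₁ / (r − g) = $3.76 / (0.057 − 0.019) = $98.9474
Discount to today: PV = $98.9474 / (1 + 0.057)^3 = $98.9474 / 1.180932 = $83.79

$83.79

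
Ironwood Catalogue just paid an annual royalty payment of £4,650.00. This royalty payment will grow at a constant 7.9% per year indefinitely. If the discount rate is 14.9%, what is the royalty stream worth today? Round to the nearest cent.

£71676.43

D₁ = D₀ × (1 + g) = £4,650.00 × 1.079 = £5,017.3500
Growing perpetuity: P = D₁ / (r − g) = £5,017.3500 / (0.149 − 0.079) = £71,676.43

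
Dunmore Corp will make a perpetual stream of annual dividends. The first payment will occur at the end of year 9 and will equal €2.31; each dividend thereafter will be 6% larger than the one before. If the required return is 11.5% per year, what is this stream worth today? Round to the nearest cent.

€17.58

Value at end of year 8: C₁ / (r − g) = €2.31 / (0.115 − 0.06) = €42.0000
Discount to today: PV = €42.0000 / (1 + 0.115)^8 = €42.0000 / 2.388905 = €17.58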